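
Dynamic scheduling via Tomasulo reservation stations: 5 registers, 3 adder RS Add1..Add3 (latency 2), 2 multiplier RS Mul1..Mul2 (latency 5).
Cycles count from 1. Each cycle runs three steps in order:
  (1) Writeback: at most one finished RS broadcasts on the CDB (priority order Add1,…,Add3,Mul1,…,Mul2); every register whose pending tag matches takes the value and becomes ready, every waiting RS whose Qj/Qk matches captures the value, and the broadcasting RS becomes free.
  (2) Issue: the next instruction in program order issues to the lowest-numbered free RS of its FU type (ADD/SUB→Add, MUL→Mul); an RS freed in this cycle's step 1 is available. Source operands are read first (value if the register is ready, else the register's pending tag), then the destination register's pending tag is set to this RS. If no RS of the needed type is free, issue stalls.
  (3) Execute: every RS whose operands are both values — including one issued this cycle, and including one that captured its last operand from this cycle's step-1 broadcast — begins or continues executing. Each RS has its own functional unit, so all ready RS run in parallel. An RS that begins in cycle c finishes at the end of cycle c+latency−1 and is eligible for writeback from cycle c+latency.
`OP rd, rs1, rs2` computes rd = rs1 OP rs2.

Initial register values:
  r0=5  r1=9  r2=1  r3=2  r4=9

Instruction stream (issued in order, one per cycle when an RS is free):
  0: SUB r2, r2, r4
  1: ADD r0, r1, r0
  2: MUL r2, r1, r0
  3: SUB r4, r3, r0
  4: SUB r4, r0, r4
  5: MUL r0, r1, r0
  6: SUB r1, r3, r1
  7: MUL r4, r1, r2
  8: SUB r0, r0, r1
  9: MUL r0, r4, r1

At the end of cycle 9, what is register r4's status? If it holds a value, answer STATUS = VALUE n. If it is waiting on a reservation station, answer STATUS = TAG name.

  c1: issue SUB r2<-Add1  regs: r0:5,r1:9,r2:Add1,r3:2,r4:9
  c2: issue ADD r0<-Add2  regs: r0:Add2,r1:9,r2:Add1,r3:2,r4:9
  c3: CDB Add1=-8; issue MUL r2<-Mul1  regs: r0:Add2,r1:9,r2:Mul1,r3:2,r4:9
  c4: CDB Add2=14; issue SUB r4<-Add1  regs: r0:14,r1:9,r2:Mul1,r3:2,r4:Add1
  c5: issue SUB r4<-Add2  regs: r0:14,r1:9,r2:Mul1,r3:2,r4:Add2
  c6: CDB Add1=-12; issue MUL r0<-Mul2  regs: r0:Mul2,r1:9,r2:Mul1,r3:2,r4:Add2
  c7: issue SUB r1<-Add1  regs: r0:Mul2,r1:Add1,r2:Mul1,r3:2,r4:Add2
  c8: CDB Add2=26; stall  regs: r0:Mul2,r1:Add1,r2:Mul1,r3:2,r4:26
  c9: CDB Add1=-7; stall  regs: r0:Mul2,r1:-7,r2:Mul1,r3:2,r4:26

STATUS = VALUE 26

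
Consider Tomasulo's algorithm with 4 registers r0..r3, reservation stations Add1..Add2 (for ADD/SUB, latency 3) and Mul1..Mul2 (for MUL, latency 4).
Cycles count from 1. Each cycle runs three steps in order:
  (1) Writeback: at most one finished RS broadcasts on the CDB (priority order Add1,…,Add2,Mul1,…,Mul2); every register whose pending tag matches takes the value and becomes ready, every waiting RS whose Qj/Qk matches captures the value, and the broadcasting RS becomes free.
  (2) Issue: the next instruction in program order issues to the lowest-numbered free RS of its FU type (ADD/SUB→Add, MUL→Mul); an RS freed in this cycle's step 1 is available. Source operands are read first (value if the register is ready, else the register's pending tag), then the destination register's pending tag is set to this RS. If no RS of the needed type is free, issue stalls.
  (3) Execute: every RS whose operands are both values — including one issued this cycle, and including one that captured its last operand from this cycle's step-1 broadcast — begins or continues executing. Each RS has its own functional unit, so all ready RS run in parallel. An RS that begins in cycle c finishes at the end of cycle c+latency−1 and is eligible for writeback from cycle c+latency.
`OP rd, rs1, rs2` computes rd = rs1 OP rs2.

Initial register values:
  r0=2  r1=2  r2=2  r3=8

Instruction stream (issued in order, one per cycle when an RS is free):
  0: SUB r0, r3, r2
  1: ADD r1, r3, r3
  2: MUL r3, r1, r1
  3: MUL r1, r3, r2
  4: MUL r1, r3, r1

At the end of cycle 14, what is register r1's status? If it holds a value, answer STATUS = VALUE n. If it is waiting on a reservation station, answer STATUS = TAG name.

  c1: issue SUB r0<-Add1  regs: r0:Add1,r1:2,r2:2,r3:8
  c2: issue ADD r1<-Add2  regs: r0:Add1,r1:Add2,r2:2,r3:8
  c3: issue MUL r3<-Mul1  regs: r0:Add1,r1:Add2,r2:2,r3:Mul1
  c4: CDB Add1=6; issue MUL r1<-Mul2  regs: r0:6,r1:Mul2,r2:2,r3:Mul1
  c5: CDB Add2=16; stall  regs: r0:6,r1:Mul2,r2:2,r3:Mul1
  c6: stall  regs: r0:6,r1:Mul2,r2:2,r3:Mul1
  c7: stall  regs: r0:6,r1:Mul2,r2:2,r3:Mul1
  c8: stall  regs: r0:6,r1:Mul2,r2:2,r3:Mul1
  c9: CDB Mul1=256; issue MUL r1<-Mul1  regs: r0:6,r1:Mul1,r2:2,r3:256
  c10: -  regs: r0:6,r1:Mul1,r2:2,r3:256
  c11: -  regs: r0:6,r1:Mul1,r2:2,r3:256
  c12: -  regs: r0:6,r1:Mul1,r2:2,r3:256
  c13: CDB Mul2=512  regs: r0:6,r1:Mul1,r2:2,r3:256
  c14: -  regs: r0:6,r1:Mul1,r2:2,r3:256

STATUS = TAG Mul1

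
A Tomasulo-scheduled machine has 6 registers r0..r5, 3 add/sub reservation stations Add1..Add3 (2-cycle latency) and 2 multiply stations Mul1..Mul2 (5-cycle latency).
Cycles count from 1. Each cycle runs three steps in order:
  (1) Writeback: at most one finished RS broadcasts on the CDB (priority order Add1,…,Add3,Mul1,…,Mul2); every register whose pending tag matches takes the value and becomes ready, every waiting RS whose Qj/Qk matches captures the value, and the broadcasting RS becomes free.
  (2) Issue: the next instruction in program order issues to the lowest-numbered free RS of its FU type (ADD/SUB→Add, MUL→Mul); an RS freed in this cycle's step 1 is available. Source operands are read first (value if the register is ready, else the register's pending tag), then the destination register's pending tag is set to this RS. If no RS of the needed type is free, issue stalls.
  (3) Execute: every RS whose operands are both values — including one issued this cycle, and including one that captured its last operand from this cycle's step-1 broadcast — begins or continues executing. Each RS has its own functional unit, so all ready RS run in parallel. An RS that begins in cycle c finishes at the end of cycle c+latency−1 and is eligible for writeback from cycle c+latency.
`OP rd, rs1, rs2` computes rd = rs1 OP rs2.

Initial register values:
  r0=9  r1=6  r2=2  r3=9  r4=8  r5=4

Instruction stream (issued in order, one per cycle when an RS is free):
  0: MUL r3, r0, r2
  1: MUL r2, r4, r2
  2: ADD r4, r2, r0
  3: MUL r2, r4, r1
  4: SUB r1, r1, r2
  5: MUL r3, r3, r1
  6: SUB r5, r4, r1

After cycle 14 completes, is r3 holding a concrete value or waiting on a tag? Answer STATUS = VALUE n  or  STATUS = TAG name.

STATUS = TAG Mul2

  c1: issue MUL r3<-Mul1  regs: r0:9,r1:6,r2:2,r3:Mul1,r4:8,r5:4
  c2: issue MUL r2<-Mul2  regs: r0:9,r1:6,r2:Mul2,r3:Mul1,r4:8,r5:4
  c3: issue ADD r4<-Add1  regs: r0:9,r1:6,r2:Mul2,r3:Mul1,r4:Add1,r5:4
  c4: stall  regs: r0:9,r1:6,r2:Mul2,r3:Mul1,r4:Add1,r5:4
  c5: stall  regs: r0:9,r1:6,r2:Mul2,r3:Mul1,r4:Add1,r5:4
  c6: CDB Mul1=18; issue MUL r2<-Mul1  regs: r0:9,r1:6,r2:Mul1,r3:18,r4:Add1,r5:4
  c7: CDB Mul2=16; issue SUB r1<-Add2  regs: r0:9,r1:Add2,r2:Mul1,r3:18,r4:Add1,r5:4
  c8: issue MUL r3<-Mul2  regs: r0:9,r1:Add2,r2:Mul1,r3:Mul2,r4:Add1,r5:4
  c9: CDB Add1=25; issue SUB r5<-Add1  regs: r0:9,r1:Add2,r2:Mul1,r3:Mul2,r4:25,r5:Add1
  c10: -  regs: r0:9,r1:Add2,r2:Mul1,r3:Mul2,r4:25,r5:Add1
  c11: -  regs: r0:9,r1:Add2,r2:Mul1,r3:Mul2,r4:25,r5:Add1
  c12: -  regs: r0:9,r1:Add2,r2:Mul1,r3:Mul2,r4:25,r5:Add1
  c13: -  regs: r0:9,r1:Add2,r2:Mul1,r3:Mul2,r4:25,r5:Add1
  c14: CDB Mul1=150  regs: r0:9,r1:Add2,r2:150,r3:Mul2,r4:25,r5:Add1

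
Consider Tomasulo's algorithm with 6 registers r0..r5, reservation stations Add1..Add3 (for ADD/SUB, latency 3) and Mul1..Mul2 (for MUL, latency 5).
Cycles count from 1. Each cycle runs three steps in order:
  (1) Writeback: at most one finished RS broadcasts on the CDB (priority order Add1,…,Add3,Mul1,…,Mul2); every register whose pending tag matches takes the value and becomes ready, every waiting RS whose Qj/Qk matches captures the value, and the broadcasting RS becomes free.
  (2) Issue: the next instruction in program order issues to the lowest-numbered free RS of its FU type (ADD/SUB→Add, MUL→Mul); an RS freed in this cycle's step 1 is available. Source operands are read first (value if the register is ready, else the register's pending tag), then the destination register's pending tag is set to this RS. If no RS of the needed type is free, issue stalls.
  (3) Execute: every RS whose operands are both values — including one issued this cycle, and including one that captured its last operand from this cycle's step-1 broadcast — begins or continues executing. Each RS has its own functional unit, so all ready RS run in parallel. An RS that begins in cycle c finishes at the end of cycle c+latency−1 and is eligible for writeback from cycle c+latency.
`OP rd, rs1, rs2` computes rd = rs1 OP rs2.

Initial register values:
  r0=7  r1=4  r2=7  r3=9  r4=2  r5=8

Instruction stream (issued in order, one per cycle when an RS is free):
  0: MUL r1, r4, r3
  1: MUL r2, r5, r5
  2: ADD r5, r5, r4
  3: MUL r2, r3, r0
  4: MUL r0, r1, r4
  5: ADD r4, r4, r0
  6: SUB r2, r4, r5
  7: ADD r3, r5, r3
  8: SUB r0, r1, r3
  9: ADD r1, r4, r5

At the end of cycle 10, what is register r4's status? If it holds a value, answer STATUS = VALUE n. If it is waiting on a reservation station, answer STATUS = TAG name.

STATUS = TAG Add1

  c1: issue MUL r1<-Mul1  regs: r0:7,r1:Mul1,r2:7,r3:9,r4:2,r5:8
  c2: issue MUL r2<-Mul2  regs: r0:7,r1:Mul1,r2:Mul2,r3:9,r4:2,r5:8
  c3: issue ADD r5<-Add1  regs: r0:7,r1:Mul1,r2:Mul2,r3:9,r4:2,r5:Add1
  c4: stall  regs: r0:7,r1:Mul1,r2:Mul2,r3:9,r4:2,r5:Add1
  c5: stall  regs: r0:7,r1:Mul1,r2:Mul2,r3:9,r4:2,r5:Add1
  c6: CDB Add1=10; stall  regs: r0:7,r1:Mul1,r2:Mul2,r3:9,r4:2,r5:10
  c7: CDB Mul1=18; issue MUL r2<-Mul1  regs: r0:7,r1:18,r2:Mul1,r3:9,r4:2,r5:10
  c8: CDB Mul2=64; issue MUL r0<-Mul2  regs: r0:Mul2,r1:18,r2:Mul1,r3:9,r4:2,r5:10
  c9: issue ADD r4<-Add1  regs: r0:Mul2,r1:18,r2:Mul1,r3:9,r4:Add1,r5:10
  c10: issue SUB r2<-Add2  regs: r0:Mul2,r1:18,r2:Add2,r3:9,r4:Add1,r5:10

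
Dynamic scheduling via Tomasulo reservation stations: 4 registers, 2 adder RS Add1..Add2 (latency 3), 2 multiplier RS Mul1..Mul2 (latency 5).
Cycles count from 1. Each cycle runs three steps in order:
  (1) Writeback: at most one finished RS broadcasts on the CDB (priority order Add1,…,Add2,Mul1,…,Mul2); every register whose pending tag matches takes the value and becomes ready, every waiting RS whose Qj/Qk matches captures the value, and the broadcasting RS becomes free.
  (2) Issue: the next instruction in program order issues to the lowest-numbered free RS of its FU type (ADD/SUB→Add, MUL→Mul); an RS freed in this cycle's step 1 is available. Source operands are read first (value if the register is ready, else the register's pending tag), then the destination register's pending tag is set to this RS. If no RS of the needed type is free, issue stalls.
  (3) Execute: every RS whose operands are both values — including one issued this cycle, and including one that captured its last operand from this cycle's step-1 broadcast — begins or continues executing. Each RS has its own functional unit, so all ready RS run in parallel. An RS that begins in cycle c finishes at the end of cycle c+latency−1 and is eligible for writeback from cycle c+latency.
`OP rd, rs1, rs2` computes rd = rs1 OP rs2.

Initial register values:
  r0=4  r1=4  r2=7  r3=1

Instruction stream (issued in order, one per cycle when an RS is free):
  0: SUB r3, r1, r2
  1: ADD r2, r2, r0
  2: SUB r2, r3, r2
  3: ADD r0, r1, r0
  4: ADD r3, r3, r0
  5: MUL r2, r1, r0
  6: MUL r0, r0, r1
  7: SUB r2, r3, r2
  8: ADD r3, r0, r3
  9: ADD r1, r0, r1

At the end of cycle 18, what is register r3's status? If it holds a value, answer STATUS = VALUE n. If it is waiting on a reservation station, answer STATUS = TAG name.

STATUS = VALUE 37

cycle 1: issue SUB r3<-Add1 // r0:4,r1:4,r2:7,r3:Add1
cycle 2: issue ADD r2<-Add2 // r0:4,r1:4,r2:Add2,r3:Add1
cycle 3: stall // r0:4,r1:4,r2:Add2,r3:Add1
cycle 4: CDB Add1=-3; issue SUB r2<-Add1 // r0:4,r1:4,r2:Add1,r3:-3
cycle 5: CDB Add2=11; issue ADD r0<-Add2 // r0:Add2,r1:4,r2:Add1,r3:-3
cycle 6: stall // r0:Add2,r1:4,r2:Add1,r3:-3
cycle 7: stall // r0:Add2,r1:4,r2:Add1,r3:-3
cycle 8: CDB Add1=-14; issue ADD r3<-Add1 // r0:Add2,r1:4,r2:-14,r3:Add1
cycle 9: CDB Add2=8; issue MUL r2<-Mul1 // r0:8,r1:4,r2:Mul1,r3:Add1
cycle 10: issue MUL r0<-Mul2 // r0:Mul2,r1:4,r2:Mul1,r3:Add1
cycle 11: issue SUB r2<-Add2 // r0:Mul2,r1:4,r2:Add2,r3:Add1
cycle 12: CDB Add1=5; issue ADD r3<-Add1 // r0:Mul2,r1:4,r2:Add2,r3:Add1
cycle 13: stall // r0:Mul2,r1:4,r2:Add2,r3:Add1
cycle 14: CDB Mul1=32; stall // r0:Mul2,r1:4,r2:Add2,r3:Add1
cycle 15: CDB Mul2=32; stall // r0:32,r1:4,r2:Add2,r3:Add1
cycle 16: stall // r0:32,r1:4,r2:Add2,r3:Add1
cycle 17: CDB Add2=-27; issue ADD r1<-Add2 // r0:32,r1:Add2,r2:-27,r3:Add1
cycle 18: CDB Add1=37 // r0:32,r1:Add2,r2:-27,r3:37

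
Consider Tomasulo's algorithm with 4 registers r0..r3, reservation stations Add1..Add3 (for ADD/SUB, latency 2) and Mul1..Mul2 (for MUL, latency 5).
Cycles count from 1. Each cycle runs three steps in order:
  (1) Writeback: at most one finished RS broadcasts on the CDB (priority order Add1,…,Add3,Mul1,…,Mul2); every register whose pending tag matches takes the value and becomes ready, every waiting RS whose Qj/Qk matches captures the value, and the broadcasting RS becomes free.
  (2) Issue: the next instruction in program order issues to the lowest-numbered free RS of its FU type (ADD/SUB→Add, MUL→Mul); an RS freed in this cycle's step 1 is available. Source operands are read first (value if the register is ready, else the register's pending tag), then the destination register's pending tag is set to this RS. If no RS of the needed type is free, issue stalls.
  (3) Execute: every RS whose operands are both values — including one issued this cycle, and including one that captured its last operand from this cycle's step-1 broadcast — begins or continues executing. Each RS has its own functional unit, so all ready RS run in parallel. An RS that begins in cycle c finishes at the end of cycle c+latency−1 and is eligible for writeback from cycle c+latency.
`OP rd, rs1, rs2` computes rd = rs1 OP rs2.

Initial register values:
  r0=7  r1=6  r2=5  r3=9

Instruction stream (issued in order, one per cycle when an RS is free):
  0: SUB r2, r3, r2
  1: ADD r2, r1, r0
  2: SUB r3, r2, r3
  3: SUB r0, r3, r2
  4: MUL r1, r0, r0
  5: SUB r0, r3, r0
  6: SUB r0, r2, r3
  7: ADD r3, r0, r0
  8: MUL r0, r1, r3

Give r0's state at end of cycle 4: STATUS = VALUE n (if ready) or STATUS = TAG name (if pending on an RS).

c1: issue SUB r2<-Add1 | r0:7,r1:6,r2:Add1,r3:9
c2: issue ADD r2<-Add2 | r0:7,r1:6,r2:Add2,r3:9
c3: CDB Add1=4; issue SUB r3<-Add1 | r0:7,r1:6,r2:Add2,r3:Add1
c4: CDB Add2=13; issue SUB r0<-Add2 | r0:Add2,r1:6,r2:13,r3:Add1

STATUS = TAG Add2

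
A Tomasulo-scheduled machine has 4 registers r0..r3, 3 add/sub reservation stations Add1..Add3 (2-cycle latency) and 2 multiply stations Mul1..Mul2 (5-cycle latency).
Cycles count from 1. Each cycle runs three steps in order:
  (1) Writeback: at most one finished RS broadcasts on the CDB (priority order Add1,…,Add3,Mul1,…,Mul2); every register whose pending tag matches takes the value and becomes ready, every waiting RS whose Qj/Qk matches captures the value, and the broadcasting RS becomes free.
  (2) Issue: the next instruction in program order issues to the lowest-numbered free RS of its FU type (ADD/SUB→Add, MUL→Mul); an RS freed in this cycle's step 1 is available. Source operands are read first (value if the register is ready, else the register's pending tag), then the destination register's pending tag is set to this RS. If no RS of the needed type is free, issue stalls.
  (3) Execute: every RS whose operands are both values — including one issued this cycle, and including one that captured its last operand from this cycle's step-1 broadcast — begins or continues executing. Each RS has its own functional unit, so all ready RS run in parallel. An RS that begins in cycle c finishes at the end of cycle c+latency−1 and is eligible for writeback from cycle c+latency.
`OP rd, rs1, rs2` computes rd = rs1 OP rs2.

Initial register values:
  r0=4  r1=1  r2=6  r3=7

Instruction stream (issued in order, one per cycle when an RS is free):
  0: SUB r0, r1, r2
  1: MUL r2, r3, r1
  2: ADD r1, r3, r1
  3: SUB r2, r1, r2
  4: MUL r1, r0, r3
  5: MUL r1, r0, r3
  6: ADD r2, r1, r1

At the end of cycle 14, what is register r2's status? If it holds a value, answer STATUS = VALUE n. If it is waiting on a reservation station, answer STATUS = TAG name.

STATUS = VALUE -70

c1: issue SUB r0<-Add1 | r0:Add1,r1:1,r2:6,r3:7
c2: issue MUL r2<-Mul1 | r0:Add1,r1:1,r2:Mul1,r3:7
c3: CDB Add1=-5; issue ADD r1<-Add1 | r0:-5,r1:Add1,r2:Mul1,r3:7
c4: issue SUB r2<-Add2 | r0:-5,r1:Add1,r2:Add2,r3:7
c5: CDB Add1=8; issue MUL r1<-Mul2 | r0:-5,r1:Mul2,r2:Add2,r3:7
c6: stall | r0:-5,r1:Mul2,r2:Add2,r3:7
c7: CDB Mul1=7; issue MUL r1<-Mul1 | r0:-5,r1:Mul1,r2:Add2,r3:7
c8: issue ADD r2<-Add1 | r0:-5,r1:Mul1,r2:Add1,r3:7
c9: CDB Add2=1 | r0:-5,r1:Mul1,r2:Add1,r3:7
c10: CDB Mul2=-35 | r0:-5,r1:Mul1,r2:Add1,r3:7
c11: - | r0:-5,r1:Mul1,r2:Add1,r3:7
c12: CDB Mul1=-35 | r0:-5,r1:-35,r2:Add1,r3:7
c13: - | r0:-5,r1:-35,r2:Add1,r3:7
c14: CDB Add1=-70 | r0:-5,r1:-35,r2:-70,r3:7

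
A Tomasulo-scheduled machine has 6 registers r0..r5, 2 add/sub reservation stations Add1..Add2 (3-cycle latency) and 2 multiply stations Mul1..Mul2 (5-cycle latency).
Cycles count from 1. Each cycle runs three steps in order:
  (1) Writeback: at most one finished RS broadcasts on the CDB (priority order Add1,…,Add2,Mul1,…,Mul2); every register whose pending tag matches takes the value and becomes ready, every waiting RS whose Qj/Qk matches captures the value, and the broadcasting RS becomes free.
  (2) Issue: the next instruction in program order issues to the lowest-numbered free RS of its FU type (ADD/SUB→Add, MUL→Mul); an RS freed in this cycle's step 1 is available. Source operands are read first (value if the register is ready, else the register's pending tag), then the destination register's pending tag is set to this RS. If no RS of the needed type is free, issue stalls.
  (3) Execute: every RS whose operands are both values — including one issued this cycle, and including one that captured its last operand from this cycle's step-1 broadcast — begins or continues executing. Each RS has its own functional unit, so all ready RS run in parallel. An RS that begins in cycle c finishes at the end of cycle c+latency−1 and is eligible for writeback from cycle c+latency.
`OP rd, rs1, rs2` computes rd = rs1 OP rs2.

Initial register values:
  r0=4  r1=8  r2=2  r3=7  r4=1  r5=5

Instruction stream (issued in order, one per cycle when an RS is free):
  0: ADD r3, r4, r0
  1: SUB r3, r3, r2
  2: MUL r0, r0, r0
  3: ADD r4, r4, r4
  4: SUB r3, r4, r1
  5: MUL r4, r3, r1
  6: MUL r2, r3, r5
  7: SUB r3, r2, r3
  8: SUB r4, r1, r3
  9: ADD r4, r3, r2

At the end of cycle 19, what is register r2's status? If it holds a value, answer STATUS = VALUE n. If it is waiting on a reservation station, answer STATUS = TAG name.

  c1: issue ADD r3<-Add1  regs: r0:4,r1:8,r2:2,r3:Add1,r4:1,r5:5
  c2: issue SUB r3<-Add2  regs: r0:4,r1:8,r2:2,r3:Add2,r4:1,r5:5
  c3: issue MUL r0<-Mul1  regs: r0:Mul1,r1:8,r2:2,r3:Add2,r4:1,r5:5
  c4: CDB Add1=5; issue ADD r4<-Add1  regs: r0:Mul1,r1:8,r2:2,r3:Add2,r4:Add1,r5:5
  c5: stall  regs: r0:Mul1,r1:8,r2:2,r3:Add2,r4:Add1,r5:5
  c6: stall  regs: r0:Mul1,r1:8,r2:2,r3:Add2,r4:Add1,r5:5
  c7: CDB Add1=2; issue SUB r3<-Add1  regs: r0:Mul1,r1:8,r2:2,r3:Add1,r4:2,r5:5
  c8: CDB Add2=3; issue MUL r4<-Mul2  regs: r0:Mul1,r1:8,r2:2,r3:Add1,r4:Mul2,r5:5
  c9: CDB Mul1=16; issue MUL r2<-Mul1  regs: r0:16,r1:8,r2:Mul1,r3:Add1,r4:Mul2,r5:5
  c10: CDB Add1=-6; issue SUB r3<-Add1  regs: r0:16,r1:8,r2:Mul1,r3:Add1,r4:Mul2,r5:5
  c11: issue SUB r4<-Add2  regs: r0:16,r1:8,r2:Mul1,r3:Add1,r4:Add2,r5:5
  c12: stall  regs: r0:16,r1:8,r2:Mul1,r3:Add1,r4:Add2,r5:5
  c13: stall  regs: r0:16,r1:8,r2:Mul1,r3:Add1,r4:Add2,r5:5
  c14: stall  regs: r0:16,r1:8,r2:Mul1,r3:Add1,r4:Add2,r5:5
  c15: CDB Mul1=-30; stall  regs: r0:16,r1:8,r2:-30,r3:Add1,r4:Add2,r5:5
  c16: CDB Mul2=-48; stall  regs: r0:16,r1:8,r2:-30,r3:Add1,r4:Add2,r5:5
  c17: stall  regs: r0:16,r1:8,r2:-30,r3:Add1,r4:Add2,r5:5
  c18: CDB Add1=-24; issue ADD r4<-Add1  regs: r0:16,r1:8,r2:-30,r3:-24,r4:Add1,r5:5
  c19: -  regs: r0:16,r1:8,r2:-30,r3:-24,r4:Add1,r5:5

STATUS = VALUE -30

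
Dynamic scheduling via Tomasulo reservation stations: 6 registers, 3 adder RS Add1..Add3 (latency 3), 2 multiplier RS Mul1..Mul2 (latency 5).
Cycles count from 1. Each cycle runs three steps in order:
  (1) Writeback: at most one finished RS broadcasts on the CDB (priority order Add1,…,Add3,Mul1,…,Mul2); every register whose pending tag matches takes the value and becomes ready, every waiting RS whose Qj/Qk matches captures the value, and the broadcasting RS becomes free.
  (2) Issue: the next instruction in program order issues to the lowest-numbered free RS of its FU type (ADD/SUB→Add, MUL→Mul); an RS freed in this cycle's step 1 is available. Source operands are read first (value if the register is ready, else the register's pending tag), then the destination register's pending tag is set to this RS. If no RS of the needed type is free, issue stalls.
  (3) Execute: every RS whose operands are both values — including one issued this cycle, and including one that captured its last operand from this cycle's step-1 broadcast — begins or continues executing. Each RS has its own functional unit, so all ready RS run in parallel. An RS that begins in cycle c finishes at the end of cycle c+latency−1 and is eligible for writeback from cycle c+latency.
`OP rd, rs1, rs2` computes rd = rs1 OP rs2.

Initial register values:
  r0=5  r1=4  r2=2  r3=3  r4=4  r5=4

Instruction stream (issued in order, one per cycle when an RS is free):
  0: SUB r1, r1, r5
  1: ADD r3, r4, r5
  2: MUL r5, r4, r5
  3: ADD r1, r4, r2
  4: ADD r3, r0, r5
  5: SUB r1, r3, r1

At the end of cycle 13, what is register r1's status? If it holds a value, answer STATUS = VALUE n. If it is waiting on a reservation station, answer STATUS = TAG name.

STATUS = TAG Add3

c1: issue SUB r1<-Add1 | r0:5,r1:Add1,r2:2,r3:3,r4:4,r5:4
c2: issue ADD r3<-Add2 | r0:5,r1:Add1,r2:2,r3:Add2,r4:4,r5:4
c3: issue MUL r5<-Mul1 | r0:5,r1:Add1,r2:2,r3:Add2,r4:4,r5:Mul1
c4: CDB Add1=0; issue ADD r1<-Add1 | r0:5,r1:Add1,r2:2,r3:Add2,r4:4,r5:Mul1
c5: CDB Add2=8; issue ADD r3<-Add2 | r0:5,r1:Add1,r2:2,r3:Add2,r4:4,r5:Mul1
c6: issue SUB r1<-Add3 | r0:5,r1:Add3,r2:2,r3:Add2,r4:4,r5:Mul1
c7: CDB Add1=6 | r0:5,r1:Add3,r2:2,r3:Add2,r4:4,r5:Mul1
c8: CDB Mul1=16 | r0:5,r1:Add3,r2:2,r3:Add2,r4:4,r5:16
c9: - | r0:5,r1:Add3,r2:2,r3:Add2,r4:4,r5:16
c10: - | r0:5,r1:Add3,r2:2,r3:Add2,r4:4,r5:16
c11: CDB Add2=21 | r0:5,r1:Add3,r2:2,r3:21,r4:4,r5:16
c12: - | r0:5,r1:Add3,r2:2,r3:21,r4:4,r5:16
c13: - | r0:5,r1:Add3,r2:2,r3:21,r4:4,r5:16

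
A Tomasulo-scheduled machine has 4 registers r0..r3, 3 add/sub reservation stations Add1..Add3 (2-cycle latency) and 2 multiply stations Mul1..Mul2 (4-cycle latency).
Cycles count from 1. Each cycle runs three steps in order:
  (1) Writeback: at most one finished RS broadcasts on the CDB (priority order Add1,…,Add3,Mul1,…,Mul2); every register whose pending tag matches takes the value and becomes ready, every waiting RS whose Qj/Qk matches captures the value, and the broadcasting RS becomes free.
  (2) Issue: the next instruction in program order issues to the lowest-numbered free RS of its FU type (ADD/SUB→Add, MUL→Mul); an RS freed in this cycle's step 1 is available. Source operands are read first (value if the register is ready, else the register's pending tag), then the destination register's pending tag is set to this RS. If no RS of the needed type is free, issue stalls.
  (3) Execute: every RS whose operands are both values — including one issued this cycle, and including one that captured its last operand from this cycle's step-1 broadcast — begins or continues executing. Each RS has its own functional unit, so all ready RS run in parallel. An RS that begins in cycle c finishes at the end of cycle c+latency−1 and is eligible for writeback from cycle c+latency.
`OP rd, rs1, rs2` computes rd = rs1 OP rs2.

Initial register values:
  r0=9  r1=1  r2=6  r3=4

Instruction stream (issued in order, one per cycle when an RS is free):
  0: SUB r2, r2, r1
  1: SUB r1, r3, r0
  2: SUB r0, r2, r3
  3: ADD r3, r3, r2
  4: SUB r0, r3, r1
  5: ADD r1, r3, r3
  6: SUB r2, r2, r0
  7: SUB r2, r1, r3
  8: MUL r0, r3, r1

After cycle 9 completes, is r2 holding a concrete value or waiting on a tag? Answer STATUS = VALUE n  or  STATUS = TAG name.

  c1: issue SUB r2<-Add1  regs: r0:9,r1:1,r2:Add1,r3:4
  c2: issue SUB r1<-Add2  regs: r0:9,r1:Add2,r2:Add1,r3:4
  c3: CDB Add1=5; issue SUB r0<-Add1  regs: r0:Add1,r1:Add2,r2:5,r3:4
  c4: CDB Add2=-5; issue ADD r3<-Add2  regs: r0:Add1,r1:-5,r2:5,r3:Add2
  c5: CDB Add1=1; issue SUB r0<-Add1  regs: r0:Add1,r1:-5,r2:5,r3:Add2
  c6: CDB Add2=9; issue ADD r1<-Add2  regs: r0:Add1,r1:Add2,r2:5,r3:9
  c7: issue SUB r2<-Add3  regs: r0:Add1,r1:Add2,r2:Add3,r3:9
  c8: CDB Add1=14; issue SUB r2<-Add1  regs: r0:14,r1:Add2,r2:Add1,r3:9
  c9: CDB Add2=18; issue MUL r0<-Mul1  regs: r0:Mul1,r1:18,r2:Add1,r3:9

STATUS = TAG Add1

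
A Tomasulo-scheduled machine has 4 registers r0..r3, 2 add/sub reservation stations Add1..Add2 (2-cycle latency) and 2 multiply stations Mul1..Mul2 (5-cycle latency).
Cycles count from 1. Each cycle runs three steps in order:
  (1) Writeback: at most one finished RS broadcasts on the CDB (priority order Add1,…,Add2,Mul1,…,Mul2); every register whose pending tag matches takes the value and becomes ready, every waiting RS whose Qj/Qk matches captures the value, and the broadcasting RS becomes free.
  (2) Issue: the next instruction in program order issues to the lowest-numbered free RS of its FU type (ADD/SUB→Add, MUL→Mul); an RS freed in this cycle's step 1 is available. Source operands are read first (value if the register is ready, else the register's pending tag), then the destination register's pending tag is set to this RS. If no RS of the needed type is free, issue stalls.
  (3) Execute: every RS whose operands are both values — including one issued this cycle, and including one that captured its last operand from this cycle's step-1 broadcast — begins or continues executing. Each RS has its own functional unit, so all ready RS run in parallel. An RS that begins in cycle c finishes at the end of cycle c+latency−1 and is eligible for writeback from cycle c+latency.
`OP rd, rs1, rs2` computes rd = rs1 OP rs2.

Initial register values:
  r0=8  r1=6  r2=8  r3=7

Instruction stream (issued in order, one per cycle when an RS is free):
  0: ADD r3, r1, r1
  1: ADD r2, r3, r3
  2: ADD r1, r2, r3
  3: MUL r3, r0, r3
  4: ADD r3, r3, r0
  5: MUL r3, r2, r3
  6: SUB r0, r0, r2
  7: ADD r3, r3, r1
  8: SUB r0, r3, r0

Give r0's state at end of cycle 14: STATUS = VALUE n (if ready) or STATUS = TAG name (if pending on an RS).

STATUS = TAG Add2

cycle 1: issue ADD r3<-Add1 // r0:8,r1:6,r2:8,r3:Add1
cycle 2: issue ADD r2<-Add2 // r0:8,r1:6,r2:Add2,r3:Add1
cycle 3: CDB Add1=12; issue ADD r1<-Add1 // r0:8,r1:Add1,r2:Add2,r3:12
cycle 4: issue MUL r3<-Mul1 // r0:8,r1:Add1,r2:Add2,r3:Mul1
cycle 5: CDB Add2=24; issue ADD r3<-Add2 // r0:8,r1:Add1,r2:24,r3:Add2
cycle 6: issue MUL r3<-Mul2 // r0:8,r1:Add1,r2:24,r3:Mul2
cycle 7: CDB Add1=36; issue SUB r0<-Add1 // r0:Add1,r1:36,r2:24,r3:Mul2
cycle 8: stall // r0:Add1,r1:36,r2:24,r3:Mul2
cycle 9: CDB Add1=-16; issue ADD r3<-Add1 // r0:-16,r1:36,r2:24,r3:Add1
cycle 10: CDB Mul1=96; stall // r0:-16,r1:36,r2:24,r3:Add1
cycle 11: stall // r0:-16,r1:36,r2:24,r3:Add1
cycle 12: CDB Add2=104; issue SUB r0<-Add2 // r0:Add2,r1:36,r2:24,r3:Add1
cycle 13: - // r0:Add2,r1:36,r2:24,r3:Add1
cycle 14: - // r0:Add2,r1:36,r2:24,r3:Add1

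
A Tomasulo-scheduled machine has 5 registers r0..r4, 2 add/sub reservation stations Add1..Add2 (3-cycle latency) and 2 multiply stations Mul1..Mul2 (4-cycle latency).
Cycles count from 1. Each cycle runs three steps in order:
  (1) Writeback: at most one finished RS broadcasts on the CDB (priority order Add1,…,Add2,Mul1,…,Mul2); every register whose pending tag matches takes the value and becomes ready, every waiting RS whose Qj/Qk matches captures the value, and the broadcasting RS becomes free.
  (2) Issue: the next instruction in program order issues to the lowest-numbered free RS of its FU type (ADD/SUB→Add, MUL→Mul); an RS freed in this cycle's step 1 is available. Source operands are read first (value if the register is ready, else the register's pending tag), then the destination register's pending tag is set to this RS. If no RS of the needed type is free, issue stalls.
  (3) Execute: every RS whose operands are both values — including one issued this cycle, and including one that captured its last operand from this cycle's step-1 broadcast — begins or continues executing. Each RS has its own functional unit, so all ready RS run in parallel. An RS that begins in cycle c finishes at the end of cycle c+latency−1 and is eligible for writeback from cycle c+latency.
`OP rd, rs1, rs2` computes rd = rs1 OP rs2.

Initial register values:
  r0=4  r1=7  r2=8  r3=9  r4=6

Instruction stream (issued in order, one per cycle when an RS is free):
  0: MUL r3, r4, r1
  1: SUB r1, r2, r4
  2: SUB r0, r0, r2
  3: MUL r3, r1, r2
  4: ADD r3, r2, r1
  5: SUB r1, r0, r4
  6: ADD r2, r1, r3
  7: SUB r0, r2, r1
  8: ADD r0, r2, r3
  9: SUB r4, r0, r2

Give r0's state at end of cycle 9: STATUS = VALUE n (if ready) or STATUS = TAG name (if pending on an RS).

  c1: issue MUL r3<-Mul1  regs: r0:4,r1:7,r2:8,r3:Mul1,r4:6
  c2: issue SUB r1<-Add1  regs: r0:4,r1:Add1,r2:8,r3:Mul1,r4:6
  c3: issue SUB r0<-Add2  regs: r0:Add2,r1:Add1,r2:8,r3:Mul1,r4:6
  c4: issue MUL r3<-Mul2  regs: r0:Add2,r1:Add1,r2:8,r3:Mul2,r4:6
  c5: CDB Add1=2; issue ADD r3<-Add1  regs: r0:Add2,r1:2,r2:8,r3:Add1,r4:6
  c6: CDB Add2=-4; issue SUB r1<-Add2  regs: r0:-4,r1:Add2,r2:8,r3:Add1,r4:6
  c7: CDB Mul1=42; stall  regs: r0:-4,r1:Add2,r2:8,r3:Add1,r4:6
  c8: CDB Add1=10; issue ADD r2<-Add1  regs: r0:-4,r1:Add2,r2:Add1,r3:10,r4:6
  c9: CDB Add2=-10; issue SUB r0<-Add2  regs: r0:Add2,r1:-10,r2:Add1,r3:10,r4:6

STATUS = TAG Add2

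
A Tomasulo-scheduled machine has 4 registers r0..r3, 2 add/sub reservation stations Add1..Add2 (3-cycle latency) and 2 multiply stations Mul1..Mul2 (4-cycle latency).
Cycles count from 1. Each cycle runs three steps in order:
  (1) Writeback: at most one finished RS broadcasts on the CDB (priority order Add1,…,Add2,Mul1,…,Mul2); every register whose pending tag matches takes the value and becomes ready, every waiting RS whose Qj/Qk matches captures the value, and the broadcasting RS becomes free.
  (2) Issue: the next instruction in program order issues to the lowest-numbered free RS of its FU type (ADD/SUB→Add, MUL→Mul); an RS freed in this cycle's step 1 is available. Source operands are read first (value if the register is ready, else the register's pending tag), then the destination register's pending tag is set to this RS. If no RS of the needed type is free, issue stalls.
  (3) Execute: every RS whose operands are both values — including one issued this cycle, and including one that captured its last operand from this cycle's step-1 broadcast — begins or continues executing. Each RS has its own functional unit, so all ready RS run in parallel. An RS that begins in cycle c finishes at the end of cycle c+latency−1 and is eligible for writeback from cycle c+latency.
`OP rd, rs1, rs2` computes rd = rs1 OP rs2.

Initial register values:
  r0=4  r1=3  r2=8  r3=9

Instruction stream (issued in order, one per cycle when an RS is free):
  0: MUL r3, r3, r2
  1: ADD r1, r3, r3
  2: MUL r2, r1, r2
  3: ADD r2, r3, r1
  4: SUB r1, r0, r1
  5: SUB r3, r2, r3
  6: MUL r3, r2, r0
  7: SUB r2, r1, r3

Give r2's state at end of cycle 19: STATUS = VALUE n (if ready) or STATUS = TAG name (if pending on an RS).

STATUS = VALUE -1004

c1: issue MUL r3<-Mul1 | r0:4,r1:3,r2:8,r3:Mul1
c2: issue ADD r1<-Add1 | r0:4,r1:Add1,r2:8,r3:Mul1
c3: issue MUL r2<-Mul2 | r0:4,r1:Add1,r2:Mul2,r3:Mul1
c4: issue ADD r2<-Add2 | r0:4,r1:Add1,r2:Add2,r3:Mul1
c5: CDB Mul1=72; stall | r0:4,r1:Add1,r2:Add2,r3:72
c6: stall | r0:4,r1:Add1,r2:Add2,r3:72
c7: stall | r0:4,r1:Add1,r2:Add2,r3:72
c8: CDB Add1=144; issue SUB r1<-Add1 | r0:4,r1:Add1,r2:Add2,r3:72
c9: stall | r0:4,r1:Add1,r2:Add2,r3:72
c10: stall | r0:4,r1:Add1,r2:Add2,r3:72
c11: CDB Add1=-140; issue SUB r3<-Add1 | r0:4,r1:-140,r2:Add2,r3:Add1
c12: CDB Add2=216; issue MUL r3<-Mul1 | r0:4,r1:-140,r2:216,r3:Mul1
c13: CDB Mul2=1152; issue SUB r2<-Add2 | r0:4,r1:-140,r2:Add2,r3:Mul1
c14: - | r0:4,r1:-140,r2:Add2,r3:Mul1
c15: CDB Add1=144 | r0:4,r1:-140,r2:Add2,r3:Mul1
c16: CDB Mul1=864 | r0:4,r1:-140,r2:Add2,r3:864
c17: - | r0:4,r1:-140,r2:Add2,r3:864
c18: - | r0:4,r1:-140,r2:Add2,r3:864
c19: CDB Add2=-1004 | r0:4,r1:-140,r2:-1004,r3:864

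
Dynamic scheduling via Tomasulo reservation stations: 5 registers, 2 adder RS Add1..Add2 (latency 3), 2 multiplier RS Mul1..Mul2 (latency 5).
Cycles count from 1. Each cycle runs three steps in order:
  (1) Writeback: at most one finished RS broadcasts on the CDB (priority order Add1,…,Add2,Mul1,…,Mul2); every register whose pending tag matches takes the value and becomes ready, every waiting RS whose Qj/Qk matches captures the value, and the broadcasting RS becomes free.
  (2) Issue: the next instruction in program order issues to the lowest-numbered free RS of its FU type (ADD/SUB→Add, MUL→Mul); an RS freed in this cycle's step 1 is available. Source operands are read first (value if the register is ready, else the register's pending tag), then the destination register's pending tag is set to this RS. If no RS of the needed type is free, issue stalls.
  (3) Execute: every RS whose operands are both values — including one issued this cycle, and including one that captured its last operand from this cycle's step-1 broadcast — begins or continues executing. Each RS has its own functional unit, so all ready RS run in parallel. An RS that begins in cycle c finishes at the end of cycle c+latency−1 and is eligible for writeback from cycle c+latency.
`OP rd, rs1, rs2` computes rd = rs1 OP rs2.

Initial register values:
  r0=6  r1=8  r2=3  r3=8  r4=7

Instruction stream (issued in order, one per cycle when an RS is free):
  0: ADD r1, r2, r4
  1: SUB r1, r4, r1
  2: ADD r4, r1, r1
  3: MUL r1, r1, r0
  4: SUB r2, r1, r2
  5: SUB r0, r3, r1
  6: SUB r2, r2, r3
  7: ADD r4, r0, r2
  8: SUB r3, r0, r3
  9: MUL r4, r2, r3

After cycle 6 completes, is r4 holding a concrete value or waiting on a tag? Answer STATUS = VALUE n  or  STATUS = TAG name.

c1: issue ADD r1<-Add1 | r0:6,r1:Add1,r2:3,r3:8,r4:7
c2: issue SUB r1<-Add2 | r0:6,r1:Add2,r2:3,r3:8,r4:7
c3: stall | r0:6,r1:Add2,r2:3,r3:8,r4:7
c4: CDB Add1=10; issue ADD r4<-Add1 | r0:6,r1:Add2,r2:3,r3:8,r4:Add1
c5: issue MUL r1<-Mul1 | r0:6,r1:Mul1,r2:3,r3:8,r4:Add1
c6: stall | r0:6,r1:Mul1,r2:3,r3:8,r4:Add1

STATUS = TAG Add1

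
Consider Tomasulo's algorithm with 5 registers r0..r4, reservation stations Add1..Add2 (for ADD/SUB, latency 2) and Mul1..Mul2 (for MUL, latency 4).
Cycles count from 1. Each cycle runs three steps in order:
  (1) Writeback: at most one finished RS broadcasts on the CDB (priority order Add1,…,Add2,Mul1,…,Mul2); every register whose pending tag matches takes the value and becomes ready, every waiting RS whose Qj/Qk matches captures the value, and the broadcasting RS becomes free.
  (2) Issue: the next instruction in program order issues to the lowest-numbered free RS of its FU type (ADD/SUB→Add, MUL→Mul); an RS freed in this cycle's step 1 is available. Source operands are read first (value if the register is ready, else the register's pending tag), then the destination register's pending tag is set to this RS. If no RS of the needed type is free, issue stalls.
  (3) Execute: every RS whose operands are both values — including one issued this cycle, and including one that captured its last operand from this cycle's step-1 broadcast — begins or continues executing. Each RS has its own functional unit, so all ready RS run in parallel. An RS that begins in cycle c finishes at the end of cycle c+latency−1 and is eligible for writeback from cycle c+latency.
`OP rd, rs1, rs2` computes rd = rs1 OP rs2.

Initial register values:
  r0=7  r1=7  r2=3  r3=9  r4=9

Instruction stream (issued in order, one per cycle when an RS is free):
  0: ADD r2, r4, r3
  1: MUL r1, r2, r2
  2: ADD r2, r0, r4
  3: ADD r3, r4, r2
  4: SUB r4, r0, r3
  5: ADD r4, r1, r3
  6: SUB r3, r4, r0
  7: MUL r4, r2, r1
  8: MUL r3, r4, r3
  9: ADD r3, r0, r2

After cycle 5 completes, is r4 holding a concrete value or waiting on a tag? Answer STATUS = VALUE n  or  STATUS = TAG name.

c1: issue ADD r2<-Add1 | r0:7,r1:7,r2:Add1,r3:9,r4:9
c2: issue MUL r1<-Mul1 | r0:7,r1:Mul1,r2:Add1,r3:9,r4:9
c3: CDB Add1=18; issue ADD r2<-Add1 | r0:7,r1:Mul1,r2:Add1,r3:9,r4:9
c4: issue ADD r3<-Add2 | r0:7,r1:Mul1,r2:Add1,r3:Add2,r4:9
c5: CDB Add1=16; issue SUB r4<-Add1 | r0:7,r1:Mul1,r2:16,r3:Add2,r4:Add1

STATUS = TAG Add1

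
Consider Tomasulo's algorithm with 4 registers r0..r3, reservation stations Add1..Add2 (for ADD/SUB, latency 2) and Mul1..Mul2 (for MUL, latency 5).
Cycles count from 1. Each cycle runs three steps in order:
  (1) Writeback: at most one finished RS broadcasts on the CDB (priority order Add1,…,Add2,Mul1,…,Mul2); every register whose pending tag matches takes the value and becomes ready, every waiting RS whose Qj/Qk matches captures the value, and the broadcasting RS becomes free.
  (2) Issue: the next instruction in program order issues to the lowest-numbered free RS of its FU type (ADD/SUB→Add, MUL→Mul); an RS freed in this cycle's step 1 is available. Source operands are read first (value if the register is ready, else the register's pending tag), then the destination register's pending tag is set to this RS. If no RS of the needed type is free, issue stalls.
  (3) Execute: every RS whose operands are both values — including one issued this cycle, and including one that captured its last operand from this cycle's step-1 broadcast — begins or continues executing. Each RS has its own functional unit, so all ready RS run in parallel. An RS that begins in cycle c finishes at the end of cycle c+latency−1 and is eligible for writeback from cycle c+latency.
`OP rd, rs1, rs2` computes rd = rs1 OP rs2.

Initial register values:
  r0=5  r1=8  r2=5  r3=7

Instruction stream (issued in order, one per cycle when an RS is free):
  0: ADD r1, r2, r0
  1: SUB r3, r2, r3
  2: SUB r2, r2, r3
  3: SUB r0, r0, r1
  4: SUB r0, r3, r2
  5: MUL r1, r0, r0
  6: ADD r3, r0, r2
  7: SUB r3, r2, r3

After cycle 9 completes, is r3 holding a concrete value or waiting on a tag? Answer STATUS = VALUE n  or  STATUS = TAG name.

  c1: issue ADD r1<-Add1  regs: r0:5,r1:Add1,r2:5,r3:7
  c2: issue SUB r3<-Add2  regs: r0:5,r1:Add1,r2:5,r3:Add2
  c3: CDB Add1=10; issue SUB r2<-Add1  regs: r0:5,r1:10,r2:Add1,r3:Add2
  c4: CDB Add2=-2; issue SUB r0<-Add2  regs: r0:Add2,r1:10,r2:Add1,r3:-2
  c5: stall  regs: r0:Add2,r1:10,r2:Add1,r3:-2
  c6: CDB Add1=7; issue SUB r0<-Add1  regs: r0:Add1,r1:10,r2:7,r3:-2
  c7: CDB Add2=-5; issue MUL r1<-Mul1  regs: r0:Add1,r1:Mul1,r2:7,r3:-2
  c8: CDB Add1=-9; issue ADD r3<-Add1  regs: r0:-9,r1:Mul1,r2:7,r3:Add1
  c9: issue SUB r3<-Add2  regs: r0:-9,r1:Mul1,r2:7,r3:Add2

STATUS = TAG Add2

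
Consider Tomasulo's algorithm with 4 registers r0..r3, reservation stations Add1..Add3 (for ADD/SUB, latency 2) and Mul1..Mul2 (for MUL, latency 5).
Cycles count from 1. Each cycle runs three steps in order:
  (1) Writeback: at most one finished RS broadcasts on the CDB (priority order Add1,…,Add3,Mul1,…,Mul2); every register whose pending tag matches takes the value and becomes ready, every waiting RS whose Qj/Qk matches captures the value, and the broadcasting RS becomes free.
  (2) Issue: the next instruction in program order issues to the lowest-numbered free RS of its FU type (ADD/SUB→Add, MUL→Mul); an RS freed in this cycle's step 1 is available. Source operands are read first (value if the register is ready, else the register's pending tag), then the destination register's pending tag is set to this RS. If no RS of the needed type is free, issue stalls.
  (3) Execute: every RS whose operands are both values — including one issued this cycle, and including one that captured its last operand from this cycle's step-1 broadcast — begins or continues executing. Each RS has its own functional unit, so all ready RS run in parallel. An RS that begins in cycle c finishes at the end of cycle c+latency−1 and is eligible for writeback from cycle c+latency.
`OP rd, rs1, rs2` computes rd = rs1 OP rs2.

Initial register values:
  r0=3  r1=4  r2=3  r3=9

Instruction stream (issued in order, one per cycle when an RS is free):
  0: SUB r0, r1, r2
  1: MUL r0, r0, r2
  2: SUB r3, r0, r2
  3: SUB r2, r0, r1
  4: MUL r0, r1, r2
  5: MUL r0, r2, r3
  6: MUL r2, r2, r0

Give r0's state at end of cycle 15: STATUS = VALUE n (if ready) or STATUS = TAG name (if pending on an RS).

cycle 1: issue SUB r0<-Add1 // r0:Add1,r1:4,r2:3,r3:9
cycle 2: issue MUL r0<-Mul1 // r0:Mul1,r1:4,r2:3,r3:9
cycle 3: CDB Add1=1; issue SUB r3<-Add1 // r0:Mul1,r1:4,r2:3,r3:Add1
cycle 4: issue SUB r2<-Add2 // r0:Mul1,r1:4,r2:Add2,r3:Add1
cycle 5: issue MUL r0<-Mul2 // r0:Mul2,r1:4,r2:Add2,r3:Add1
cycle 6: stall // r0:Mul2,r1:4,r2:Add2,r3:Add1
cycle 7: stall // r0:Mul2,r1:4,r2:Add2,r3:Add1
cycle 8: CDB Mul1=3; issue MUL r0<-Mul1 // r0:Mul1,r1:4,r2:Add2,r3:Add1
cycle 9: stall // r0:Mul1,r1:4,r2:Add2,r3:Add1
cycle 10: CDB Add1=0; stall // r0:Mul1,r1:4,r2:Add2,r3:0
cycle 11: CDB Add2=-1; stall // r0:Mul1,r1:4,r2:-1,r3:0
cycle 12: stall // r0:Mul1,r1:4,r2:-1,r3:0
cycle 13: stall // r0:Mul1,r1:4,r2:-1,r3:0
cycle 14: stall // r0:Mul1,r1:4,r2:-1,r3:0
cycle 15: stall // r0:Mul1,r1:4,r2:-1,r3:0

STATUS = TAG Mul1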